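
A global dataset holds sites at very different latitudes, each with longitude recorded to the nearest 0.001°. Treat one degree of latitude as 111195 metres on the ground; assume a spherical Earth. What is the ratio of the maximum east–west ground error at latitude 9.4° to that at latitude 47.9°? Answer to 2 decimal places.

1.47

Rounding to 3 decimal places leaves the longitude within ±0.0005° of the true value.
Error at 9.4° = 0.0005° × 111195 × cos 9.4° ≈ 55.598 × 0.9866 = 54.851 m.
Error at 47.9° = 0.0005° × 111195 × cos 47.9° ≈ 55.598 × 0.6704 = 37.274 m.
The ratio reduces to cos 9.4° / cos 47.9° = 0.9866/0.6704 ≈ 1.4716.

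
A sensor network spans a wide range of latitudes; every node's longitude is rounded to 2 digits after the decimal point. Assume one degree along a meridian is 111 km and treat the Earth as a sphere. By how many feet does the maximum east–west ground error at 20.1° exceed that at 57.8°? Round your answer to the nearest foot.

740 feet

Rounding to 2 decimal places leaves the longitude within ±0.005° of the true value.
At 20.1°: 0.005° × 111000 × cos 20.1° = 0.005 × 111000 × 0.9391 ≈ 521.2 m.
At 57.8°: 0.005° × 111000 × cos 57.8° = 0.005 × 111000 × 0.5329 ≈ 295.75 m.
Difference: 521.2 − 295.75 = 225.45 m.
Converting: 225.451 m × 3.2808 ft/m ≈ 739.67 ft.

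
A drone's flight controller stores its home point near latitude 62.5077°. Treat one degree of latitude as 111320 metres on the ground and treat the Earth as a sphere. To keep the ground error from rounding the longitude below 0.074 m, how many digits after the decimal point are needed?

At 62.5077° one degree of longitude covers 111320 × cos 62.5077° ≈ 111320 × 0.4616 ≈ 51388.6 m.
N decimal places → at most half a unit in the last place, 0.5 × 10⁻ᴺ° = 51388.6/2 × 10⁻ᴺ m.
Setting 25694.3 × 10⁻ᴺ ≤ 0.074 gives 10ᴺ ≥ 3.472e+05, i.e. N ≥ 5.54.
N = 5 would give 0.257 m (too coarse); N = 6 gives 0.0257 m ≤ 0.074 m.

6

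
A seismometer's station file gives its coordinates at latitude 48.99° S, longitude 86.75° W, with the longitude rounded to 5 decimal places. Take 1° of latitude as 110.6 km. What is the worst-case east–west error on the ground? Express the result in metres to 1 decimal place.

0.4 metres

Rounding to 5 decimal places leaves the longitude within ±5e-06° of the true value.
Parallels shrink by cos φ, so at 48.99° a degree of longitude is 110600 × 0.6562 ≈ 72574.7 m.
So at most 5e-06° × 72574.7 ≈ 0.362873 m east–west.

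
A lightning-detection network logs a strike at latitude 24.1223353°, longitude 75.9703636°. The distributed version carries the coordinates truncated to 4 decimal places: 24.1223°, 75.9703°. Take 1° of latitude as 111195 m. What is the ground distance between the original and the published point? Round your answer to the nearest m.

8 m

Δlat = 24.1223353 − 24.1223 = +0.0000353°; Δlon = 75.9703636 − 75.9703 = +0.0000636°.
N–S: 0.0000353° × 111195 m/° = 3.92518 m.
East–west at this latitude: 0.0000636° × 111195 × cos 24.1223° ≈ 0.0000636 × 101485 = 6.45444 m.
Combined displacement = (3.92518² + 6.45444²)^½ ≈ 7.55426 m.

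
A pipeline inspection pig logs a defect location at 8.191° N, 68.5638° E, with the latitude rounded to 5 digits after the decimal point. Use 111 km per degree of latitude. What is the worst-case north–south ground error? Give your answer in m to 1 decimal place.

0.6 m

Rounding to 5 decimal places leaves the latitude within ±5e-06° of the true value.
Along the meridian that is 5e-06° × 111000 m/° = 0.555 m.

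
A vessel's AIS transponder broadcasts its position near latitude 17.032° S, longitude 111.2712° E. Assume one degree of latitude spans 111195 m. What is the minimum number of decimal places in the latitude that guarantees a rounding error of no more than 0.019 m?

One degree of latitude covers 111195 m.
With N decimal places the half-ulp bound is 0.5·10⁻ᴺ°, or 0.5·10⁻ᴺ × 111195 m on the ground.
Setting 55597.5 × 10⁻ᴺ ≤ 0.019 gives 10ᴺ ≥ 2.926e+06, i.e. N ≥ 6.47.
So 7 decimal places suffice (0.00556 m); 6 would allow up to 0.0556 m.

7 decimal places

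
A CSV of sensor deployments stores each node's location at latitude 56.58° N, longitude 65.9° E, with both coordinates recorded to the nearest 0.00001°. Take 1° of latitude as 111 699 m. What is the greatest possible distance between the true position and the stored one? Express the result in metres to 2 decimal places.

Rounding to 5 decimal places leaves each coordinate within ±5e-06° of the true value.
N–S: 5e-06° × 111699 m/° = 0.558495 m.
E–W at 56.58°: 5e-06° × 111699 × cos 56.58° = 5e-06 × 111699 × 0.5508 ≈ 0.307603 m.
Worst case both components are at the extreme and orthogonal: √(0.558495² + 0.307603²) ≈ 0.637602 m.

0.64 metres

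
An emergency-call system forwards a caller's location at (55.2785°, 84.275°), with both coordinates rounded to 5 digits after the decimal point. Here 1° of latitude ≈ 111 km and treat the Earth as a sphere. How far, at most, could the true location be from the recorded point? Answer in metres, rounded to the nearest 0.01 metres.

Rounding to 5 decimal places leaves each coordinate within ±5e-06° of the true value.
North–south component: 5e-06° × 111000 = 0.555 m.
E–W at 55.2785°: 5e-06° × 111000 × cos 55.2785° = 5e-06 × 111000 × 0.5696 ≈ 0.316121 m.
Combining orthogonally: (0.555² + 0.316121²)^½ ≈ 0.638716 m.

0.64 metres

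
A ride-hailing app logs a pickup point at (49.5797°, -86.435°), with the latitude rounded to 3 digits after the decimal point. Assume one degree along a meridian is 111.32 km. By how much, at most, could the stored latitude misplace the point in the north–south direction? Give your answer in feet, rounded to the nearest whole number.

183 feet

Rounding to 3 decimal places leaves the latitude within ±0.0005° of the true value.
So the N–S error is at most 0.0005 × 111320 = 55.66 m.
In feet: 55.66 m ÷ 0.3048 ≈ 182.61 ft.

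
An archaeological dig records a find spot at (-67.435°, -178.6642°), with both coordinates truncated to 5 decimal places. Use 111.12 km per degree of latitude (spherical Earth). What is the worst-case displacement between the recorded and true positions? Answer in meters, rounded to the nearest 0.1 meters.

1.2 meters

Truncating at 5 decimal places can drop up to a full unit in the last place, so each coordinate may be off by as much as 1e-05°.
N–S: 1e-05° × 111120 m/° = 1.1112 m.
Longitude error → 1e-05 × 111120 × cos 67.435° = 1e-05 × 111120 × 0.3837 ≈ 0.426402 m.
The two errors are perpendicular, so the maximum displacement is √(1.1112² + 0.426402²) ≈ 1.1902 m.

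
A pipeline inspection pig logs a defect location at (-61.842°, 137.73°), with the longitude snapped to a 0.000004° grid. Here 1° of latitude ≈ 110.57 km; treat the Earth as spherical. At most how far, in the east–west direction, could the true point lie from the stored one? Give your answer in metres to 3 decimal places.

0.104 metres

With a 0.000004° grid the true value lies within half a step, ±0.000004°/2 = ±2e-06°, of the stored one.
One degree of longitude at 61.842° is 110570 × cos 61.842° ≈ 110570 × 0.4719 = 52178.5 m.
East–west error: 2e-06° × 52178.5 m/° ≈ 0.104357 m.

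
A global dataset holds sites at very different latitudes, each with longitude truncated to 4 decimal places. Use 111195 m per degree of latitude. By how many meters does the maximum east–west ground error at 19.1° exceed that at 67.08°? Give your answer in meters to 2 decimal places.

Truncating at 4 decimal places can drop up to a full unit in the last place, so the longitude may be off by as much as 0.0001°.
At 19.1°: 0.0001° × 111195 × cos 19.1° = 0.0001 × 111195 × 0.9449 ≈ 10.507 m.
Error at 67.08° = 0.0001° × 111195 × cos 67.08° ≈ 11.12 × 0.3894 = 4.3304 m.
Difference: 10.507 − 4.3304 = 6.1769 m.

6.18 meters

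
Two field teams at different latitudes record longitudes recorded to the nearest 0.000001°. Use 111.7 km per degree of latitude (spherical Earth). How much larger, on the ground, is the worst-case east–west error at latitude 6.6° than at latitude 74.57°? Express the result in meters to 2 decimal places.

0.04 meters

Rounding to 6 decimal places leaves the longitude within ±5e-07° of the true value.
Error at 6.6° = 5e-07° × 111700 × cos 6.6° ≈ 0.05585 × 0.9934 = 0.05548 m.
Error at 74.57° = 5e-07° × 111700 × cos 74.57° ≈ 0.05585 × 0.2661 = 0.01486 m.
Difference: 0.05548 − 0.01486 = 0.04062 m.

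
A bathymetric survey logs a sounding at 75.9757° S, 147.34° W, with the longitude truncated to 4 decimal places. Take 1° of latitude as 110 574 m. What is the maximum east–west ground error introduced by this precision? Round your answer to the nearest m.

Truncating at 4 decimal places can drop up to a full unit in the last place, so the longitude may be off by as much as 0.0001°.
One degree of longitude at 75.9757° is 110574 × cos 75.9757° ≈ 110574 × 0.2423 = 26795.8 m.
Maximum E–W displacement: 0.0001 × 26795.8 = 2.67958 m.

3 m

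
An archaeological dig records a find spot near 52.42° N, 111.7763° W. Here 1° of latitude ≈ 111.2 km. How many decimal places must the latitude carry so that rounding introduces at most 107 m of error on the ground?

One degree of latitude covers 111200 m.
With N decimal places the half-ulp bound is 0.5·10⁻ᴺ°, or 0.5·10⁻ᴺ × 111200 m on the ground.
Setting 55600 × 10⁻ᴺ ≤ 107 gives 10ᴺ ≥ 519.6, i.e. N ≥ 2.72.
At 2 places the error can reach 556 m, but 3 places keeps it to 55.6 m.

3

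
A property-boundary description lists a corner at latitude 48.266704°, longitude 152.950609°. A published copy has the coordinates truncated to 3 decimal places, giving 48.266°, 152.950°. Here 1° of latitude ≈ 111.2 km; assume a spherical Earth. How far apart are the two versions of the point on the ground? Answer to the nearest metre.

90 metres

The latitude changed by +0.000704° and the longitude by +0.000609°.
North–south shift: 0.000704 × 111200 = 78.2848 m.
East–west at this latitude: 0.000609° × 111200 × cos 48.266° ≈ 0.000609 × 74022.9 = 45.0799 m.
Combined displacement = (78.2848² + 45.0799²)^½ ≈ 90.3366 m.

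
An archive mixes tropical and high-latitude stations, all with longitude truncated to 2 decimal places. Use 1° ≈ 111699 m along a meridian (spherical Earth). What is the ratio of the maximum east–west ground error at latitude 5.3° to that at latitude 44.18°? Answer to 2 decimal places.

1.39

Truncating at 2 decimal places can drop up to a full unit in the last place, so the longitude may be off by as much as 0.01°.
At 5.3°: 0.01° × 111699 × cos 5.3° = 0.01 × 111699 × 0.9957 ≈ 1112.2 m.
Error at 44.18° = 0.01° × 111699 × cos 44.18° ≈ 1117 × 0.7172 = 801.05 m.
The ratio reduces to cos 5.3° / cos 44.18° = 0.9957/0.7172 ≈ 1.3884.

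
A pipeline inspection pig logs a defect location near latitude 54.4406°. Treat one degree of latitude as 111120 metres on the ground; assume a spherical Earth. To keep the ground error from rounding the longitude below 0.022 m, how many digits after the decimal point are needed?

At 54.4406° one degree of longitude covers 111120 × cos 54.4406° ≈ 111120 × 0.5815 ≈ 64621.5 m.
With N decimal places the half-ulp bound is 0.5·10⁻ᴺ°, or 0.5·10⁻ᴺ × 64621.5 m on the ground.
Need 0.5 × 64621.5 × 10⁻ᴺ ≤ 0.022 → 10⁻ᴺ ≤ 6.809e-07, so N ≥ 6.17.
So 7 decimal places suffice (0.00323 m); 6 would allow up to 0.0323 m.

7 decimal places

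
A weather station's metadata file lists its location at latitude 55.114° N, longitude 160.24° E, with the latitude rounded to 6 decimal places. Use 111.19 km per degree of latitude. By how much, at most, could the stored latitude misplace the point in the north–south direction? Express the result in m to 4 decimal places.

0.0556 m

Rounding to 6 decimal places leaves the latitude within ±5e-07° of the true value.
So the N–S error is at most 5e-07 × 111190 = 0.055595 m.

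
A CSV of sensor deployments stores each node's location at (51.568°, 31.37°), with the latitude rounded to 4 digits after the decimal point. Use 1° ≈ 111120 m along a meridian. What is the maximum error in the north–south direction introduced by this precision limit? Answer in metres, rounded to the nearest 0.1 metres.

5.6 metres

Rounding to 4 decimal places leaves the latitude within ±5e-05° of the true value.
So the N–S error is at most 5e-05 × 111120 = 5.556 m.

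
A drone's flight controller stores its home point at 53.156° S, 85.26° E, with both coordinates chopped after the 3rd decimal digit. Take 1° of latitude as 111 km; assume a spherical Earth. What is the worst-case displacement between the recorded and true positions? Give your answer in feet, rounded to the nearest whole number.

Truncating at 3 decimal places can drop up to a full unit in the last place, so each coordinate may be off by as much as 0.001°.
N–S: 0.001° × 111000 m/° = 111 m.
East–west component at 53.156°: 0.001° × 111000 × cos 53.156° ≈ 0.001 × 66559.9 ≈ 66.5599 m.
The two errors are perpendicular, so the maximum displacement is √(111² + 66.5599²) ≈ 129.426 m.
Converting: 129.426 m × 3.2808 ft/m ≈ 424.63 ft.

425 feet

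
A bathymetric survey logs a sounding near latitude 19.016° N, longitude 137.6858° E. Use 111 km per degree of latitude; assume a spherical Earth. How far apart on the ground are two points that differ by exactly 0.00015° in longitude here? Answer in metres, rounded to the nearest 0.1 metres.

0.00015° of longitude at 19.016° is 0.00015 × 111000 × cos 19.016° ≈ 0.00015 × 104942 = 15.7414 m.

15.7 metres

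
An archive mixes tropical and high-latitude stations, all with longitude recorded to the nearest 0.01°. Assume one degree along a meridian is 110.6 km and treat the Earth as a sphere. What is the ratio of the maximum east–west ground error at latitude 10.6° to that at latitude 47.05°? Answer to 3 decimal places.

1.443

Rounding to 2 decimal places leaves the longitude within ±0.005° of the true value.
At 10.6°: 0.005° × 110600 × cos 10.6° = 0.005 × 110600 × 0.9829 ≈ 543.56 m.
At 47.05°: 0.005° × 110600 × cos 47.05° = 0.005 × 110600 × 0.6814 ≈ 376.79 m.
Ratio: 543.56 / 376.79 = cos 10.6° / cos 47.05° ≈ 1.4426.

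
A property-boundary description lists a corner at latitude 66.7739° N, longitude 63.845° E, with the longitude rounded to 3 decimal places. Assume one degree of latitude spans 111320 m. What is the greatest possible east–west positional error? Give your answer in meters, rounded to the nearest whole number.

Rounding to 3 decimal places leaves the longitude within ±0.0005° of the true value.
One degree of longitude at 66.7739° is 111320 × cos 66.7739° ≈ 111320 × 0.3944 = 43900.2 m.
So at most 0.0005° × 43900.2 ≈ 21.9501 m east–west.

22 meters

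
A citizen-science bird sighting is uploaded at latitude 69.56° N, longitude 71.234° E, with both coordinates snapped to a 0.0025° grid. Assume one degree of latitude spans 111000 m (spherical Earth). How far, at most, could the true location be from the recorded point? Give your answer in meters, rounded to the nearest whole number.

147 meters

With a 0.0025° grid the true value lies within half a step, ±0.0025°/2 = ±0.00125°, of the stored one.
Latitude error → 0.00125 × 111000 = 138.75 m along the meridian.
Longitude error → 0.00125 × 111000 × cos 69.56° = 0.00125 × 111000 × 0.3492 ≈ 48.4552 m.
Combining orthogonally: (138.75² + 48.4552²)^½ ≈ 146.968 m.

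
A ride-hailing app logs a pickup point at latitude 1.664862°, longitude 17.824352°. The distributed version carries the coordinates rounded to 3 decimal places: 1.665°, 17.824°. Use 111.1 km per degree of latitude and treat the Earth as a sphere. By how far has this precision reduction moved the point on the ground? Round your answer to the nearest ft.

The latitude changed by -0.000138° and the longitude by +0.000352°.
N–S: -0.000138° × 111100 m/° = -15.3318 m.
E–W at 1.665°: 0.000352° × 111100 × cos 1.665° = 0.000352 × 111100 × 0.9996 ≈ 39.0907 m.
Combined displacement = (15.3318² + 39.0907²)^½ ≈ 41.9898 m.
In feet: 41.9898 m ÷ 0.3048 ≈ 137.76 ft.

138 ft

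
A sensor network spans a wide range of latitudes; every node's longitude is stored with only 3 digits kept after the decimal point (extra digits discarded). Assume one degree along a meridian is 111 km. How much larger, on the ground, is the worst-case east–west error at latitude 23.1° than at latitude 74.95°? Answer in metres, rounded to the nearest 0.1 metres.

Truncating at 3 decimal places can drop up to a full unit in the last place, so the longitude may be off by as much as 0.001°.
At 23.1°: 0.001° × 111000 × cos 23.1° = 0.001 × 111000 × 0.9198 ≈ 102.1 m.
At 74.95°: 0.001° × 111000 × cos 74.95° = 0.001 × 111000 × 0.2597 ≈ 28.822 m.
So the lower-latitude error exceeds the higher by 102.1 − 28.822 = 73.278 m.

73.3 metres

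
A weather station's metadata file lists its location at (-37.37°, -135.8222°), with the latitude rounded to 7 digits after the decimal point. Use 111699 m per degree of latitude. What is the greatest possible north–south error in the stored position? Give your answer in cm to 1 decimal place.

Rounding to 7 decimal places leaves the latitude within ±5e-08° of the true value.
Along the meridian that is 5e-08° × 111699 m/° = 0.00558495 m.
That is 0.00558495 m = 0.55849 cm.

0.6 cm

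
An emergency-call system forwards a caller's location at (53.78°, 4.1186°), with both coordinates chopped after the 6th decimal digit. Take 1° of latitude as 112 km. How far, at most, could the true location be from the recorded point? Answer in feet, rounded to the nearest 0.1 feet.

0.4 feet

Truncating at 6 decimal places can drop up to a full unit in the last place, so each coordinate may be off by as much as 1e-06°.
Latitude error → 1e-06 × 112000 = 0.112 m along the meridian.
East–west component at 53.78°: 1e-06° × 112000 × cos 53.78° ≈ 1e-06 × 66179.4 ≈ 0.0661794 m.
The two errors are perpendicular, so the maximum displacement is √(0.112² + 0.0661794²) ≈ 0.130091 m.
Converting: 0.130091 m × 3.2808 ft/m ≈ 0.42681 ft.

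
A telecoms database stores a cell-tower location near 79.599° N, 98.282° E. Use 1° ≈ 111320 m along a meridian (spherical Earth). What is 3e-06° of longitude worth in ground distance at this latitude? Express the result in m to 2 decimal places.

3e-06° of longitude at 79.599° is 3e-06 × 111320 × cos 79.599° ≈ 3e-06 × 20097.3 = 0.0602919 m.

0.06 m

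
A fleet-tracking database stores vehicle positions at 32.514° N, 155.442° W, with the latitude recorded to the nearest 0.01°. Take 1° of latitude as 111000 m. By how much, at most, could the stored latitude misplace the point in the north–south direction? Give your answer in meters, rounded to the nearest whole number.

Rounding to 2 decimal places leaves the latitude within ±0.005° of the true value.
North–south distance: 0.005° × 111000 m/° = 555 m.

555 meters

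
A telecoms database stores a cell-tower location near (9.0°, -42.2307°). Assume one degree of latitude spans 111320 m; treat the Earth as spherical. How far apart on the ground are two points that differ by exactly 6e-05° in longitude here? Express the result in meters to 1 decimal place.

At 9° a degree of longitude is 111320 × cos 9° ≈ 109949 m, so 6e-05° corresponds to 6.59697 m.

6.6 meters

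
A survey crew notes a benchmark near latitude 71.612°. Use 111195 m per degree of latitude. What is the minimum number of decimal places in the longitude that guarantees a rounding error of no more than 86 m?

At 71.612° one degree of longitude covers 111195 × cos 71.612° ≈ 111195 × 0.3155 ≈ 35076.5 m.
Rounding to N decimal places gives at most 0.5 × 10⁻ᴺ degrees of error, i.e. 0.5 × 10⁻ᴺ × 35076.5 m.
Need 0.5 × 35076.5 × 10⁻ᴺ ≤ 86 → 10⁻ᴺ ≤ 4.904e-03, so N ≥ 2.31.
At 2 places the error can reach 175 m, but 3 places keeps it to 17.5 m.

3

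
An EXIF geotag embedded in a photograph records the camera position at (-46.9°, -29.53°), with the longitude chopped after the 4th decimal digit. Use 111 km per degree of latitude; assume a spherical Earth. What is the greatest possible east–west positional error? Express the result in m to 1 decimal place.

Truncating at 4 decimal places can drop up to a full unit in the last place, so the longitude may be off by as much as 0.0001°.
Parallels shrink by cos φ, so at 46.9° a degree of longitude is 111000 × 0.6833 ≈ 75843.4 m.
Maximum E–W displacement: 0.0001 × 75843.4 = 7.58434 m.

7.6 m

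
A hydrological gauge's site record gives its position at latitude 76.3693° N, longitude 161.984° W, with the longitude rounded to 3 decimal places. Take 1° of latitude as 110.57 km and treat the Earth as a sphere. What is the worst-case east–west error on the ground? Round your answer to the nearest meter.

13 meters

Rounding to 3 decimal places leaves the longitude within ±0.0005° of the true value.
One degree of longitude at 76.3693° is 110570 × cos 76.3693° ≈ 110570 × 0.2357 = 26057.2 m.
So at most 0.0005° × 26057.2 ≈ 13.0286 m east–west.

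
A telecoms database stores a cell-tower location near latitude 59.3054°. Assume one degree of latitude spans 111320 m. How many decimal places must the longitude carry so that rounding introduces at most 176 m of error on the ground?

3 decimal places

At 59.3054° one degree of longitude covers 111320 × cos 59.3054° ≈ 111320 × 0.5105 ≈ 56824.6 m.
With N decimal places the half-ulp bound is 0.5·10⁻ᴺ°, or 0.5·10⁻ᴺ × 56824.6 m on the ground.
Setting 28412.3 × 10⁻ᴺ ≤ 176 gives 10ᴺ ≥ 161.4, i.e. N ≥ 2.21.
So 3 decimal places suffice (28.4 m); 2 would allow up to 284 m.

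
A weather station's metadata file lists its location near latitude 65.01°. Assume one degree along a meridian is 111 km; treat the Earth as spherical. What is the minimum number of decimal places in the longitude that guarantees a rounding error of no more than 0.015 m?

7

At 65.01° one degree of longitude covers 111000 × cos 65.01° ≈ 111000 × 0.4225 ≈ 46893.1 m.
With N decimal places the half-ulp bound is 0.5·10⁻ᴺ°, or 0.5·10⁻ᴺ × 46893.1 m on the ground.
Setting 23446.5 × 10⁻ᴺ ≤ 0.015 gives 10ᴺ ≥ 1.563e+06, i.e. N ≥ 6.19.
N = 6 would give 0.0234 m (too coarse); N = 7 gives 0.00234 m ≤ 0.015 m.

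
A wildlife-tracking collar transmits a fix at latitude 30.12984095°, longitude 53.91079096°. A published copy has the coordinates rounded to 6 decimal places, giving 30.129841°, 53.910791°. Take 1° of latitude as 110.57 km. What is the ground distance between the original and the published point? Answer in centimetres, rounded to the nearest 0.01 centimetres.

Δlat = 30.12984095 − 30.129841 = -0.00000005°; Δlon = 53.91079096 − 53.910791 = -0.00000004°.
North–south shift: -0.00000005 × 110570 = -0.0055285 m.
East–west at this latitude: -0.00000004° × 110570 × cos 30.1298° ≈ -0.00000004 × 95630.9 = -0.00382524 m.
Combined displacement = (0.0055285² + 0.00382524²)^½ ≈ 0.00672285 m.
That is 0.00672285 m = 0.67229 cm.

0.67 centimetres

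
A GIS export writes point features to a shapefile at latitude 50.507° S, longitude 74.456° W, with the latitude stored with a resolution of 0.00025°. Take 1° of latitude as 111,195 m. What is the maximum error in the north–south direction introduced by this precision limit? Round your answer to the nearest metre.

14 metres

With a 0.00025° grid the true value lies within half a step, ±0.00025°/2 = ±0.000125°, of the stored one.
Along the meridian that is 0.000125° × 111195 m/° = 13.8994 m.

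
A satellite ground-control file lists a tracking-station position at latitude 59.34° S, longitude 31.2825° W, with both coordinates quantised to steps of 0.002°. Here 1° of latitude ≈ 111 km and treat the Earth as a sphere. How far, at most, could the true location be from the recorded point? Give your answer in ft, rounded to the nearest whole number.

409 ft

With a 0.002° grid the true value lies within half a step, ±0.002°/2 = ±0.001°, of the stored one.
Latitude error → 0.001 × 111000 = 111 m along the meridian.
East–west component at 59.34°: 0.001° × 111000 × cos 59.34° ≈ 0.001 × 56603.6 ≈ 56.6036 m.
Combining orthogonally: (111² + 56.6036²)^½ ≈ 124.599 m.
In feet: 124.599 m ÷ 0.3048 ≈ 408.79 ft.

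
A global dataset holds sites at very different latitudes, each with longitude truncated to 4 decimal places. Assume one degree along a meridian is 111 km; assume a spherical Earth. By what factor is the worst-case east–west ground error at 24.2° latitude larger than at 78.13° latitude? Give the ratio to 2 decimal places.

4.43

Truncating at 4 decimal places can drop up to a full unit in the last place, so the longitude may be off by as much as 0.0001°.
At 24.2°: 0.0001° × 111000 × cos 24.2° = 0.0001 × 111000 × 0.9121 ≈ 10.125 m.
Error at 78.13° = 0.0001° × 111000 × cos 78.13° ≈ 11.1 × 0.2057 = 2.2832 m.
The ratio reduces to cos 24.2° / cos 78.13° = 0.9121/0.2057 ≈ 4.4344.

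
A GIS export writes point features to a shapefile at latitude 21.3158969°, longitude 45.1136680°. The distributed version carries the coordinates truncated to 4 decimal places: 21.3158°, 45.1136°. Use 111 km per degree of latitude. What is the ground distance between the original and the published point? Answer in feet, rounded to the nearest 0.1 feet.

42.2 feet

Δlat = 21.3158969 − 21.3158 = +0.0000969°; Δlon = 45.1136680 − 45.1136 = +0.0000680°.
North–south shift: 0.0000969 × 111000 = 10.7559 m.
East–west at this latitude: 0.0000680° × 111000 × cos 21.3158° ≈ 0.0000680 × 103407 = 7.03165 m.
Hypotenuse of the two orthogonal shifts: √(10.7559² + 7.03165²) = 12.8504 m.
Converting: 12.8504 m × 3.2808 ft/m ≈ 42.16 ft.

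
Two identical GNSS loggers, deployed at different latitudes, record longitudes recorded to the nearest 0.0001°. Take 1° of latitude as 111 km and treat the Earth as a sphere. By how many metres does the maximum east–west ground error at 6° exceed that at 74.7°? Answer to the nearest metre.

Rounding to 4 decimal places leaves the longitude within ±5e-05° of the true value.
Error at 6° = 5e-05° × 111000 × cos 6° ≈ 5.55 × 0.9945 = 5.5196 m.
Error at 74.7° = 5e-05° × 111000 × cos 74.7° ≈ 5.55 × 0.2639 = 1.4645 m.
So the lower-latitude error exceeds the higher by 5.5196 − 1.4645 = 4.0551 m.

4 metres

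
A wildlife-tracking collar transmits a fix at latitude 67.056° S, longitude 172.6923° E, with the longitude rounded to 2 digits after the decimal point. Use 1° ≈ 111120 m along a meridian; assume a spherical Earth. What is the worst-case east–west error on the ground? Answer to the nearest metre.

Rounding to 2 decimal places leaves the longitude within ±0.005° of the true value.
At latitude 67.056° a degree of longitude spans 111120 m × cos 67.056° = 111120 × 0.3898 ≈ 43318 m.
East–west error: 0.005° × 43318 m/° ≈ 216.59 m.

217 metres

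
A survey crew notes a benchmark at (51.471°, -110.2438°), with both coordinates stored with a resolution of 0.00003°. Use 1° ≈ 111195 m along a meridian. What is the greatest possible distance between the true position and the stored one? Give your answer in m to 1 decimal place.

2.0 m

With a 0.00003° grid the true value lies within half a step, ±0.00003°/2 = ±1.5e-05°, of the stored one.
Latitude error → 1.5e-05 × 111195 = 1.66793 m along the meridian.
East–west component at 51.471°: 1.5e-05° × 111195 × cos 51.471° ≈ 1.5e-05 × 69264.6 ≈ 1.03897 m.
The two errors are perpendicular, so the maximum displacement is √(1.66793² + 1.03897²) ≈ 1.96505 m.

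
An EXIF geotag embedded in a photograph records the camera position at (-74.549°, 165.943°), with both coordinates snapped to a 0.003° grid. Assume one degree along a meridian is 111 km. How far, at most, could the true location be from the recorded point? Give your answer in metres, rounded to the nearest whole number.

With a 0.003° grid the true value lies within half a step, ±0.003°/2 = ±0.0015°, of the stored one.
Latitude error → 0.0015 × 111000 = 166.5 m along the meridian.
East–west component at 74.549°: 0.0015° × 111000 × cos 74.549° ≈ 0.0015 × 29572 ≈ 44.358 m.
Worst case both components are at the extreme and orthogonal: √(166.5² + 44.358²) ≈ 172.308 m.

172 metres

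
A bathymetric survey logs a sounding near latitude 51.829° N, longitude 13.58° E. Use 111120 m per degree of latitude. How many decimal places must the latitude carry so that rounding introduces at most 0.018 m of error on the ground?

7

One degree of latitude covers 111120 m.
Rounding to N decimal places gives at most 0.5 × 10⁻ᴺ degrees of error, i.e. 0.5 × 10⁻ᴺ × 111120 m.
Setting 55560 × 10⁻ᴺ ≤ 0.018 gives 10ᴺ ≥ 3.087e+06, i.e. N ≥ 6.49.
So 7 decimal places suffice (0.00556 m); 6 would allow up to 0.0556 m.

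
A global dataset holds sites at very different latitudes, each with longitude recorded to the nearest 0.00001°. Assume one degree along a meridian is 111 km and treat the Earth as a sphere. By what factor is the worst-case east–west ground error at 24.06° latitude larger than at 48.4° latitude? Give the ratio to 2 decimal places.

1.38

Rounding to 5 decimal places leaves the longitude within ±5e-06° of the true value.
At 24.06°: 5e-06° × 111000 × cos 24.06° = 5e-06 × 111000 × 0.9131 ≈ 0.50678 m.
At 48.4°: 5e-06° × 111000 × cos 48.4° = 5e-06 × 111000 × 0.6639 ≈ 0.36848 m.
Ratio: 0.50678 / 0.36848 = cos 24.06° / cos 48.4° ≈ 1.3753.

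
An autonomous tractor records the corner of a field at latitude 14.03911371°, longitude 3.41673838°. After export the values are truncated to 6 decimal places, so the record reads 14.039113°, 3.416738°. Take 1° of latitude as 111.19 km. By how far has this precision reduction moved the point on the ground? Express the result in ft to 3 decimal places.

Δlat = 14.03911371 − 14.039113 = +0.00000071°; Δlon = 3.41673838 − 3.416738 = +0.00000038°.
N–S: 0.00000071° × 111190 m/° = 0.0789449 m.
East–west at this latitude: 0.00000038° × 111190 × cos 14.0391° ≈ 0.00000038 × 107869 = 0.0409901 m.
Distance: √(0.0789449² + 0.0409901²) ≈ 0.0889522 m.
In feet: 0.0889522 m ÷ 0.3048 ≈ 0.29184 ft.

0.292 ft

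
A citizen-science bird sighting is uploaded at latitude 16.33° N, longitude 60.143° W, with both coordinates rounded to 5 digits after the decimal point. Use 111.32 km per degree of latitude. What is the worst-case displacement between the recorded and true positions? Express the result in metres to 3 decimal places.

0.771 metres

Rounding to 5 decimal places leaves each coordinate within ±5e-06° of the true value.
Latitude error → 5e-06 × 111320 = 0.5566 m along the meridian.
E–W at 16.33°: 5e-06° × 111320 × cos 16.33° = 5e-06 × 111320 × 0.9597 ≈ 0.534146 m.
The two errors are perpendicular, so the maximum displacement is √(0.5566² + 0.534146²) ≈ 0.771437 m.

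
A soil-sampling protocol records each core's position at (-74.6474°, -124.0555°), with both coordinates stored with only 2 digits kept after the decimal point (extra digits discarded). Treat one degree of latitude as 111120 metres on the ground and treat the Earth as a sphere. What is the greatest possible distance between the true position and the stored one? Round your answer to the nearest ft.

Truncating at 2 decimal places can drop up to a full unit in the last place, so each coordinate may be off by as much as 0.01°.
Latitude error → 0.01 × 111120 = 1111.2 m along the meridian.
East–west component at 74.6474°: 0.01° × 111120 × cos 74.6474° ≈ 0.01 × 29420 ≈ 294.2 m.
Worst case both components are at the extreme and orthogonal: √(1111.2² + 294.2²) ≈ 1149.49 m.
Converting: 1149.49 m × 3.2808 ft/m ≈ 3771.3 ft.

3771 ft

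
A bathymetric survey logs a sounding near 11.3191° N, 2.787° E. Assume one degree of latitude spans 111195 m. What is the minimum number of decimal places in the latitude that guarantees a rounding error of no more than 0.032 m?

7 decimal places

One degree of latitude covers 111195 m.
Rounding to N decimal places gives at most 0.5 × 10⁻ᴺ degrees of error, i.e. 0.5 × 10⁻ᴺ × 111195 m.
Need 0.5 × 111195 × 10⁻ᴺ ≤ 0.032 → 10⁻ᴺ ≤ 5.756e-07, so N ≥ 6.24.
So 7 decimal places suffice (0.00556 m); 6 would allow up to 0.0556 m.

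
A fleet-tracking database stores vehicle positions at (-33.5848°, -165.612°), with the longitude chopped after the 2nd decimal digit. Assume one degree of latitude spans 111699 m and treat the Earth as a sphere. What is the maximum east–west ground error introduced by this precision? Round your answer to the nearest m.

Truncating at 2 decimal places can drop up to a full unit in the last place, so the longitude may be off by as much as 0.01°.
At latitude 33.5848° a degree of longitude spans 111699 m × cos 33.5848° = 111699 × 0.8331 ≈ 93052.9 m.
So at most 0.01° × 93052.9 ≈ 930.529 m east–west.

931 m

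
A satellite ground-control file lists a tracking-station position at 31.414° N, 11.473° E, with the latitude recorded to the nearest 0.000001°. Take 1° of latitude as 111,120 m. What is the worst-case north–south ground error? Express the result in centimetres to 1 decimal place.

5.6 centimetres

Rounding to 6 decimal places leaves the latitude within ±5e-07° of the true value.
North–south distance: 5e-07° × 111120 m/° = 0.05556 m.
That is 0.05556 m = 5.556 cm.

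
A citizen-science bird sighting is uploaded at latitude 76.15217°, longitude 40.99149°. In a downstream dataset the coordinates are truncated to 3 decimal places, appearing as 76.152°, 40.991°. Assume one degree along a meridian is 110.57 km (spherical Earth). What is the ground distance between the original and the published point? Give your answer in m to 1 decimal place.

22.8 m

The latitude changed by +0.00017° and the longitude by +0.00049°.
N–S: 0.00017° × 110570 m/° = 18.7969 m.
East–west at this latitude: 0.00049° × 110570 × cos 76.152° ≈ 0.00049 × 26464.6 = 12.9677 m.
Hypotenuse of the two orthogonal shifts: √(18.7969² + 12.9677²) = 22.836 m.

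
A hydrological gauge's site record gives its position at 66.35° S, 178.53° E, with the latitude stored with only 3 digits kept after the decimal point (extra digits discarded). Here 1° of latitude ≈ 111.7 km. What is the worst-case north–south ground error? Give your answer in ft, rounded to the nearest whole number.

Truncating at 3 decimal places can drop up to a full unit in the last place, so the latitude may be off by as much as 0.001°.
Along the meridian that is 0.001° × 111700 m/° = 111.7 m.
In feet: 111.7 m ÷ 0.3048 ≈ 366.47 ft.

366 ft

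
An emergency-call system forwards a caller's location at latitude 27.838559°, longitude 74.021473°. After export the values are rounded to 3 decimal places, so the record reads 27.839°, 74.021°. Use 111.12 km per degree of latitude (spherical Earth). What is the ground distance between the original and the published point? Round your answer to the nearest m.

68 m

Δlat = 27.838559 − 27.839 = -0.000441°; Δlon = 74.021473 − 74.021 = +0.000473°.
North–south shift: -0.000441 × 111120 = -49.0039 m.
East–west at this latitude: 0.000473° × 111120 × cos 27.839° ≈ 0.000473 × 98259.3 = 46.4767 m.
Distance: √(49.0039² + 46.4767²) ≈ 67.5386 m.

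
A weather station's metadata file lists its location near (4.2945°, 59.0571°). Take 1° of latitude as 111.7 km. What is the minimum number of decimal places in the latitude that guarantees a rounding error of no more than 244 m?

One degree of latitude covers 111700 m.
With N decimal places the half-ulp bound is 0.5·10⁻ᴺ°, or 0.5·10⁻ᴺ × 111700 m on the ground.
Need 0.5 × 111700 × 10⁻ᴺ ≤ 244 → 10⁻ᴺ ≤ 4.369e-03, so N ≥ 2.36.
So 3 decimal places suffice (55.9 m); 2 would allow up to 558 m.

3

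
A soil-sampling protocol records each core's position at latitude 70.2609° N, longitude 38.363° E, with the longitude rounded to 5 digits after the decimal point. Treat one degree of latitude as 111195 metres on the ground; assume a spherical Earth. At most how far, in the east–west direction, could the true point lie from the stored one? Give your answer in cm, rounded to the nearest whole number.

Rounding to 5 decimal places leaves the longitude within ±5e-06° of the true value.
One degree of longitude at 70.2609° is 111195 × cos 70.2609° ≈ 111195 × 0.3377 = 37554.7 m.
So at most 5e-06° × 37554.7 ≈ 0.187774 m east–west.
That is 0.187774 m = 18.777 cm.

19 cm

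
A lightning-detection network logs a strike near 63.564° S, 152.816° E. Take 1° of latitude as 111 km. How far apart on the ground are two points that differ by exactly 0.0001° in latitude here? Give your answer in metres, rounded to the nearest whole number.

11 metres

0.0001° × 111000 m/° = 11.1 m.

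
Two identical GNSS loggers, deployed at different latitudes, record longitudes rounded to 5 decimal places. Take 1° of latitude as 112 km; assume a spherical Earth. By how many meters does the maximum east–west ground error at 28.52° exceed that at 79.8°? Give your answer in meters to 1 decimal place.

0.4 meters

Rounding to 5 decimal places leaves the longitude within ±5e-06° of the true value.
At 28.52°: 5e-06° × 112000 × cos 28.52° = 5e-06 × 112000 × 0.8787 ≈ 0.49204 m.
At 79.8°: 5e-06° × 112000 × cos 79.8° = 5e-06 × 112000 × 0.1771 ≈ 0.099167 m.
So the lower-latitude error exceeds the higher by 0.49204 − 0.099167 = 0.39288 m.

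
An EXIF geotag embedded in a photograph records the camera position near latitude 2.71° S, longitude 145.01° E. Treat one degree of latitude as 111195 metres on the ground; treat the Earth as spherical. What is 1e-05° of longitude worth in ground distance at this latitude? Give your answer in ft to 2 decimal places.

3.64 ft

One degree of longitude here spans 111195 × cos 2.71° = 111195 × 0.9989 ≈ 111071 m; 1e-05° of that is 1.11071 m.
In feet: 1.11071 m ÷ 0.3048 ≈ 3.644 ft.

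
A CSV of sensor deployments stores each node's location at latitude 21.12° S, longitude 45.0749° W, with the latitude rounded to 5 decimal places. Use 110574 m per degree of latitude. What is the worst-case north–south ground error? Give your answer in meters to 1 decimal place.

Rounding to 5 decimal places leaves the latitude within ±5e-06° of the true value.
So the N–S error is at most 5e-06 × 110574 = 0.55287 m.

0.6 meters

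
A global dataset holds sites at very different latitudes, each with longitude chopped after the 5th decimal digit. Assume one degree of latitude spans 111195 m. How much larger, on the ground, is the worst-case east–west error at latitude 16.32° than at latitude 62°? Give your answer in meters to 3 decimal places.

0.545 meters

Truncating at 5 decimal places can drop up to a full unit in the last place, so the longitude may be off by as much as 1e-05°.
At 16.32°: 1e-05° × 111195 × cos 16.32° = 1e-05 × 111195 × 0.9597 ≈ 1.0671 m.
At 62°: 1e-05° × 111195 × cos 62° = 1e-05 × 111195 × 0.4695 ≈ 0.52203 m.
So the lower-latitude error exceeds the higher by 1.0671 − 0.52203 = 0.54512 m.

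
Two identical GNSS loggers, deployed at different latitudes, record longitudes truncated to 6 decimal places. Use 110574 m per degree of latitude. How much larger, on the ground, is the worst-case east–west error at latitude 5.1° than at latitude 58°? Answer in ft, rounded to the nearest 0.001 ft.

Truncating at 6 decimal places can drop up to a full unit in the last place, so the longitude may be off by as much as 1e-06°.
Error at 5.1° = 1e-06° × 110574 × cos 5.1° ≈ 0.11057 × 0.9960 = 0.11014 m.
Error at 58° = 1e-06° × 110574 × cos 58° ≈ 0.11057 × 0.5299 = 0.058595 m.
So the lower-latitude error exceeds the higher by 0.11014 − 0.058595 = 0.051541 m.
Converting: 0.051541 m × 3.2808 ft/m ≈ 0.1691 ft.

0.169 ft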